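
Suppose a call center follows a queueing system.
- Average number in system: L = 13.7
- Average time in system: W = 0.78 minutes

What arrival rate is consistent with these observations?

Little's Law: L = λW, so λ = L/W
λ = 13.7/0.78 = 17.5641 calls/minute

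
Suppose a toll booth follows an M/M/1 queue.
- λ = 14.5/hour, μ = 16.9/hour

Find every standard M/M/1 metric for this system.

Step 1: ρ = λ/μ = 14.5/16.9 = 0.8580
Step 2: L = λ/(μ-λ) = 14.5/2.40 = 6.0417
Step 3: Lq = λ²/(μ(μ-λ)) = 210.25/(16.9×2.40) = 5.1837
Step 4: W = 1/(μ-λ) = 1/2.40 = 0.41667
Step 5: Wq = λ/(μ(μ-λ)) = 14.5/(16.9×2.40) = 0.3575
Step 6: P(0) = 1-ρ = 0.1420
Verify: L = λW = 14.5×0.41667 = 6.0417 ✔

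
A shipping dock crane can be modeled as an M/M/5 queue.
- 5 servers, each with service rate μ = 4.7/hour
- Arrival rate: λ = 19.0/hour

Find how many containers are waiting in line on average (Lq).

Traffic intensity: ρ = λ/(cμ) = 19.0/(5×4.7) = 0.8085
Since ρ = 0.8085 < 1, system is stable.
Offered load a = λ/μ = cρ = 19.0/4.7 = 4.0426
P₀ = [ Σₙ₌₀^4 aⁿ/n! + a^5/(5!(1-ρ)) ]⁻¹
Σ = a^0/0! + a^1/1! + a^2/2! + a^3/3! + a^4/4! = 1.0000 + 4.0426 + 8.1711 + 11.0107 + 11.1279 = 35.3523
a^5/(5!(1-ρ)) = 1079.6394/(120 × 0.1914894) = 46.9843
P₀ = 1/(35.3523 + 46.9843) = 0.01215
Lq = P₀·a^5·ρ / (5!(1-ρ)²) = 0.0121453 × 1079.6394 × 0.808511 / (120 × 0.0366682) = 2.4094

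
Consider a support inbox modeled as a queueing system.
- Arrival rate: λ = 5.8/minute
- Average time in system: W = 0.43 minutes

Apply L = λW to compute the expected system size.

Little's Law: L = λW
L = 5.8 × 0.43 = 2.4940 emails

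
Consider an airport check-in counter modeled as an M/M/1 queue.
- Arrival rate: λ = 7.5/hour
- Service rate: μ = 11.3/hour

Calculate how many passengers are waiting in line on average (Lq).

ρ = λ/μ = 7.5/11.3 = 0.6637
For M/M/1: Lq = λ²/(μ(μ-λ))
Lq = 56.25/(11.3 × 3.80)
Lq = 1.3100 passengers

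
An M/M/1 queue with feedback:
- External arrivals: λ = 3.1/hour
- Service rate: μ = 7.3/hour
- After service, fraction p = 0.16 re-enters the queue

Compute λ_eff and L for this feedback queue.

Effective arrival rate: λ_eff = λ/(1-p) = 3.1/(1-0.16) = 3.1/0.84 = 3.690476
ρ = λ_eff/μ = 3.690476/7.3 = 0.50554
L = ρ/(1-ρ) = 0.50554/(1-0.50554) = 1.0224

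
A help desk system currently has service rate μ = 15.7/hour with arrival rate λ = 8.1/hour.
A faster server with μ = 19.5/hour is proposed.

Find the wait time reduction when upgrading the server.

System 1: ρ₁ = 8.1/15.7 = 0.5159, W₁ = 1/(15.7-8.1) = 0.13158
System 2: ρ₂ = 8.1/19.5 = 0.4154, W₂ = 1/(19.5-8.1) = 0.087719
Improvement: (W₁-W₂)/W₁ = (0.13158-0.087719)/0.13158 = 33.33%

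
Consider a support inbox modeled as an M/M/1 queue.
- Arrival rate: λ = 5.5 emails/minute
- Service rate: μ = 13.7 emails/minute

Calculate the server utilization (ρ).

Server utilization: ρ = λ/μ
ρ = 5.5/13.7 = 0.4015
The server is busy 40.15% of the time.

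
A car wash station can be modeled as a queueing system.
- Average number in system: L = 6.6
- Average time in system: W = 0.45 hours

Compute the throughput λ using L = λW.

Little's Law: L = λW, so λ = L/W
λ = 6.6/0.45 = 14.6667 cars/hour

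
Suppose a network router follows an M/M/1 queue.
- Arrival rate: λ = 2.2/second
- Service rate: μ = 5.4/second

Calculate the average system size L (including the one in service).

ρ = λ/μ = 2.2/5.4 = 0.4074
For M/M/1: L = λ/(μ-λ)
L = 2.2/(5.4-2.2) = 2.2/3.20
L = 0.6875 packets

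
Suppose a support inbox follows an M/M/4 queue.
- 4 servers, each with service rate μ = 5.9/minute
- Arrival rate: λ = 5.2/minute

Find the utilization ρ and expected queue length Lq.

Traffic intensity: ρ = λ/(cμ) = 5.2/(4×5.9) = 0.2203
Since ρ = 0.2203 < 1, system is stable.
Offered load a = λ/μ = cρ = 5.2/5.9 = 0.8814
P₀ = [ Σₙ₌₀^3 aⁿ/n! + a^4/(4!(1-ρ)) ]⁻¹
Σ = a^0/0! + a^1/1! + a^2/2! + a^3/3! = 1.0000 + 0.8814 + 0.3884 + 0.1141 = 2.3839
a^4/(4!(1-ρ)) = 0.6034/(24 × 0.7797) = 0.03225
P₀ = 1/(2.3839 + 0.03225) = 0.4139
Lq = P₀·a^4·ρ / (4!(1-ρ)²) = 0.41389 × 0.60340 × 0.22034 / (24 × 0.60787) = 0.003772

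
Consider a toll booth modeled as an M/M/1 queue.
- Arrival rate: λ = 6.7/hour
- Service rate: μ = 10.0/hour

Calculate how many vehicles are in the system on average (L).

ρ = λ/μ = 6.7/10.0 = 0.6700
For M/M/1: L = λ/(μ-λ)
L = 6.7/(10.0-6.7) = 6.7/3.30
L = 2.0303 vehicles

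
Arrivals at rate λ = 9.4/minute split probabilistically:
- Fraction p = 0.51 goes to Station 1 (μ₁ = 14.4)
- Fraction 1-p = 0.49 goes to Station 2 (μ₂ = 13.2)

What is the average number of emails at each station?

Effective rates: λ₁ = 9.4×0.51 = 4.794, λ₂ = 9.4×0.49 = 4.606
Station 1: ρ₁ = 4.794/14.4 = 0.33292, L₁ = ρ₁/(1-ρ₁) = 0.33292/(1-0.33292) = 0.4991
Station 2: ρ₂ = 4.606/13.2 = 0.34894, L₂ = ρ₂/(1-ρ₂) = 0.34894/(1-0.34894) = 0.5360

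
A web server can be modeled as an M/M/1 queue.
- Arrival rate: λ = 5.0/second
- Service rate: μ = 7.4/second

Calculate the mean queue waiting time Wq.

First, compute utilization: ρ = λ/μ = 5.0/7.4 = 0.6757
For M/M/1: Wq = λ/(μ(μ-λ))
Wq = 5.0/(7.4 × (7.4-5.0))
Wq = 5.0/(7.4 × 2.40)
Wq = 0.2815 seconds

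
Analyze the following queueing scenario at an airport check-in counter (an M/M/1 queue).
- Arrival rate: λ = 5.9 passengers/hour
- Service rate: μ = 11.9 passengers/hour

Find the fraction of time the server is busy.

Server utilization: ρ = λ/μ
ρ = 5.9/11.9 = 0.4958
The server is busy 49.58% of the time.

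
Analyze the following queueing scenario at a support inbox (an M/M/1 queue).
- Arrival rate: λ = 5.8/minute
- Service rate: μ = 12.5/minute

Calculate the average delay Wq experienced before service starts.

First, compute utilization: ρ = λ/μ = 5.8/12.5 = 0.4640
For M/M/1: Wq = λ/(μ(μ-λ))
Wq = 5.8/(12.5 × (12.5-5.8))
Wq = 5.8/(12.5 × 6.70)
Wq = 0.06925 minutes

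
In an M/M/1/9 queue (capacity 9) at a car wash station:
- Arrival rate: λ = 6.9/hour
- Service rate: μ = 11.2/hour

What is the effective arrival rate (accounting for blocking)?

ρ = λ/μ = 6.9/11.2 = 0.61607
P₀ = (1-ρ)/(1-ρ^(K+1)) = (1-0.61607)/(1-0.61607^10) = 0.3839/0.9921 = 0.3870
P_K = P₀×ρ^K = 0.38698 × 0.61607^9 = 0.38698 × 0.012784 = 0.004947
λ_eff = λ(1-P_K) = 6.9 × (1 - 0.004947) = 6.9 × 0.995053 = 6.8659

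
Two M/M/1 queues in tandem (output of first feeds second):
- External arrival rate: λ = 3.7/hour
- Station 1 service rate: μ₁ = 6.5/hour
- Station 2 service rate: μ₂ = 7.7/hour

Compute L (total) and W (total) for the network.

By Jackson's theorem, each station behaves as independent M/M/1.
Station 1: ρ₁ = 3.7/6.5 = 0.5692, L₁ = ρ₁/(1-ρ₁) = λ/(μ₁-λ) = 3.7/2.80 = 1.3214
Station 2: ρ₂ = 3.7/7.7 = 0.4805, L₂ = ρ₂/(1-ρ₂) = λ/(μ₂-λ) = 3.7/4.00 = 0.9250
Total: L = L₁ + L₂ = 1.3214 + 0.9250 = 2.2464
W = L/λ = 2.2464/3.7 = 0.6071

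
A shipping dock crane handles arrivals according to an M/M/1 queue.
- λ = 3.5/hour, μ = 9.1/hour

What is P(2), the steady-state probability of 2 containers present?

ρ = λ/μ = 3.5/9.1 = 0.3846
P(n) = (1-ρ)ρⁿ
P(2) = (1-0.3846) × 0.3846^2
P(2) = 0.61540 × 0.14792
P(2) = 0.09103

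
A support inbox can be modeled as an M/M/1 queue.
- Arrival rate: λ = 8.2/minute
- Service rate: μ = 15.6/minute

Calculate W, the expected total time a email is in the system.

First, compute utilization: ρ = λ/μ = 8.2/15.6 = 0.5256
For M/M/1: W = 1/(μ-λ)
W = 1/(15.6-8.2) = 1/7.40
W = 0.1351 minutes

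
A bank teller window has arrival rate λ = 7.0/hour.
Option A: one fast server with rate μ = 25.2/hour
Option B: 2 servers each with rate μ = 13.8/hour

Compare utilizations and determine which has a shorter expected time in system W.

Option A: single server μ = 25.2 (M/M/1)
  ρ_A = 7.0/25.2 = 0.2778
  W_A = 1/(μ-λ) = 1/(25.2-7.0) = 1/18.20 = 0.05495

Option B: 2 servers μ = 13.8 (M/M/2)
  ρ_B = λ/(cμ) = 7.0/(2×13.8) = 0.2536
  Offered load a = λ/μ = cρ = 7.0/13.8 = 0.5072
  P₀ = [ Σₙ₌₀^1 aⁿ/n! + a^2/(2!(1-ρ)) ]⁻¹
  Σ = a^0/0! + a^1/1! = 1.0000 + 0.5072 = 1.5072
  a^2/(2!(1-ρ)) = 0.2573/(2 × 0.7464) = 0.1724
  P₀ = 1/(1.5072 + 0.1724) = 0.5954
  Lq = P₀·a^2·ρ / (2!(1-ρ)²) = 0.5954 × 0.2573 × 0.2536 / (2 × 0.5571) = 0.03487
  Wq_B = Lq/λ = 0.034872/7.0 = 0.0049817
  W_B = Wq_B + 1/μ = 0.0049817 + 0.072464 = 0.07745

Since W_A = 0.05495 < W_B = 0.07745, Option A (single fast server) has the shorter time in system.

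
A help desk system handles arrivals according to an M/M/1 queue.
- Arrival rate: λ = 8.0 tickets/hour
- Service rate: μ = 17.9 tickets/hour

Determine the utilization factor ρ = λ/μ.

Server utilization: ρ = λ/μ
ρ = 8.0/17.9 = 0.4469
The server is busy 44.69% of the time.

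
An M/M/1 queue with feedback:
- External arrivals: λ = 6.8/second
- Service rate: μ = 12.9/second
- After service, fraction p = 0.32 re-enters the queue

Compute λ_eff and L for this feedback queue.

Effective arrival rate: λ_eff = λ/(1-p) = 6.8/(1-0.32) = 6.8/0.68 = 10.0000
ρ = λ_eff/μ = 10.0000/12.9 = 0.775194
L = ρ/(1-ρ) = 0.775194/(1-0.775194) = 3.4483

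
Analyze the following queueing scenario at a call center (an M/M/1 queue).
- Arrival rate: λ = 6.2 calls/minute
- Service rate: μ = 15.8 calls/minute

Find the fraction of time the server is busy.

Server utilization: ρ = λ/μ
ρ = 6.2/15.8 = 0.3924
The server is busy 39.24% of the time.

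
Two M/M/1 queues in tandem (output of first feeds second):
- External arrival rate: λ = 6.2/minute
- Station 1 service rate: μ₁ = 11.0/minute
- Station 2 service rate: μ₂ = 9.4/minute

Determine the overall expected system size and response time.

By Jackson's theorem, each station behaves as independent M/M/1.
Station 1: ρ₁ = 6.2/11.0 = 0.5636, L₁ = ρ₁/(1-ρ₁) = λ/(μ₁-λ) = 6.2/4.80 = 1.2917
Station 2: ρ₂ = 6.2/9.4 = 0.6596, L₂ = ρ₂/(1-ρ₂) = λ/(μ₂-λ) = 6.2/3.20 = 1.9375
Total: L = L₁ + L₂ = 1.2917 + 1.9375 = 3.2292
W = L/λ = 3.2292/6.2 = 0.5208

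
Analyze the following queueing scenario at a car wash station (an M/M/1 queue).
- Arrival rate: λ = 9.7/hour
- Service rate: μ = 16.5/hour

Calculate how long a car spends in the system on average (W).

First, compute utilization: ρ = λ/μ = 9.7/16.5 = 0.5879
For M/M/1: W = 1/(μ-λ)
W = 1/(16.5-9.7) = 1/6.80
W = 0.1471 hours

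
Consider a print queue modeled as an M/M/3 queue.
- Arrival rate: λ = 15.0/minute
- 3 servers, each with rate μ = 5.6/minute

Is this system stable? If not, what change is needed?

Stability requires ρ = λ/(cμ) < 1
ρ = 15.0/(3 × 5.6) = 15.0/16.80 = 0.8929
Since 0.8929 < 1, the system is STABLE.
The servers are busy 89.29% of the time.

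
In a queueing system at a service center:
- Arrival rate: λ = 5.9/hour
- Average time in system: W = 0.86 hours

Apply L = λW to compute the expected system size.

Little's Law: L = λW
L = 5.9 × 0.86 = 5.0740 customers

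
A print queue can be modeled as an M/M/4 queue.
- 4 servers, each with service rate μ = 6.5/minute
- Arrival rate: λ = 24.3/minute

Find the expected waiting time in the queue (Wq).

Traffic intensity: ρ = λ/(cμ) = 24.3/(4×6.5) = 0.9346
Since ρ = 0.9346 < 1, system is stable.
Offered load a = λ/μ = cρ = 24.3/6.5 = 3.7385
P₀ = [ Σₙ₌₀^3 aⁿ/n! + a^4/(4!(1-ρ)) ]⁻¹
Σ = a^0/0! + a^1/1! + a^2/2! + a^3/3! = 1.0000 + 3.7385 + 6.9880 + 8.7082 = 20.4347
a^4/(4!(1-ρ)) = 195.3312/(24 × 0.0653846) = 124.4758
P₀ = 1/(20.4347 + 124.4758) = 0.006901
Lq = P₀·a^4·ρ / (4!(1-ρ)²) = 0.00690081 × 195.3312 × 0.934615 / (24 × 0.00427515) = 12.2784
Wq = Lq/λ = 12.2784/24.3 = 0.5053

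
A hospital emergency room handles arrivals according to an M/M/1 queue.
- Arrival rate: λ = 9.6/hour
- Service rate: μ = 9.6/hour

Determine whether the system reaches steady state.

Stability requires ρ = λ/(cμ) < 1
ρ = 9.6/(1 × 9.6) = 9.6/9.60 = 1.0000
Since 1.0000 ≥ 1, the system is UNSTABLE.
Queue grows without bound. Need μ > λ = 9.6.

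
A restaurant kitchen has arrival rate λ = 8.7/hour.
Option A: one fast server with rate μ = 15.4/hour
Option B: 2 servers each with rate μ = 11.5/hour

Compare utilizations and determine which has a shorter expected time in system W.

Option A: single server μ = 15.4 (M/M/1)
  ρ_A = 8.7/15.4 = 0.5649
  W_A = 1/(μ-λ) = 1/(15.4-8.7) = 1/6.70 = 0.1493

Option B: 2 servers μ = 11.5 (M/M/2)
  ρ_B = λ/(cμ) = 8.7/(2×11.5) = 0.3783
  Offered load a = λ/μ = cρ = 8.7/11.5 = 0.7565
  P₀ = [ Σₙ₌₀^1 aⁿ/n! + a^2/(2!(1-ρ)) ]⁻¹
  Σ = a^0/0! + a^1/1! = 1.0000 + 0.7565 = 1.7565
  a^2/(2!(1-ρ)) = 0.5723/(2 × 0.6217) = 0.4603
  P₀ = 1/(1.7565 + 0.4603) = 0.4511
  Lq = P₀·a^2·ρ / (2!(1-ρ)²) = 0.4511 × 0.5723 × 0.3783 / (2 × 0.3866) = 0.1263
  Wq_B = Lq/λ = 0.1263/8.7 = 0.01452
  W_B = Wq_B + 1/μ = 0.01452 + 0.08696 = 0.1015

Since W_B = 0.1015 < W_A = 0.1493, Option B (multiple servers) has the shorter time in system.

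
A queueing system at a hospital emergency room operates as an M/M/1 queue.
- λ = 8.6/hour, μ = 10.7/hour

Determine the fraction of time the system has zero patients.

ρ = λ/μ = 8.6/10.7 = 0.8037
P(0) = 1 - ρ = 1 - 0.8037 = 0.1963
The server is idle 19.63% of the time.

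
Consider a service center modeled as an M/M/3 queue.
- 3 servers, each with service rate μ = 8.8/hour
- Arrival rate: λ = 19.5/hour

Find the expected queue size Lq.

Traffic intensity: ρ = λ/(cμ) = 19.5/(3×8.8) = 0.7386
Since ρ = 0.7386 < 1, system is stable.
Offered load a = λ/μ = cρ = 19.5/8.8 = 2.2159
P₀ = [ Σₙ₌₀^2 aⁿ/n! + a^3/(3!(1-ρ)) ]⁻¹
Σ = a^0/0! + a^1/1! + a^2/2! = 1.0000 + 2.2159 + 2.4551 = 5.6710
a^3/(3!(1-ρ)) = 10.8807/(6 × 0.261364) = 6.9384
P₀ = 1/(5.6710 + 6.9384) = 0.07931
Lq = P₀·a^3·ρ / (3!(1-ρ)²) = 0.07931 × 10.8807 × 0.7386 / (6 × 0.06831) = 1.5551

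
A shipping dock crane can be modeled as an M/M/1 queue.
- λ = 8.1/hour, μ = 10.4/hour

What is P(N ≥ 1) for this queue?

ρ = λ/μ = 8.1/10.4 = 0.7788
P(N ≥ n) = ρⁿ
P(N ≥ 1) = 0.7788^1
P(N ≥ 1) = 0.7788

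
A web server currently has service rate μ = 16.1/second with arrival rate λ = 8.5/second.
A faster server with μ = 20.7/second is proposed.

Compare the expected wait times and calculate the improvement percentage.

System 1: ρ₁ = 8.5/16.1 = 0.5280, W₁ = 1/(16.1-8.5) = 0.131579
System 2: ρ₂ = 8.5/20.7 = 0.4106, W₂ = 1/(20.7-8.5) = 0.0819672
Improvement: (W₁-W₂)/W₁ = (0.131579-0.0819672)/0.131579 = 37.70%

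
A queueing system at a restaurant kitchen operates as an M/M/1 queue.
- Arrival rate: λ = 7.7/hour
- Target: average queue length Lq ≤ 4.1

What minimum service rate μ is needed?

For M/M/1: Lq = λ²/(μ(μ-λ))
Need Lq ≤ 4.1, i.e. μ(μ-λ) ≥ λ²/4.1
μ² - 7.7μ - 59.29/4.1 ≥ 0  →  μ² - 7.7μ - 14.46098 ≥ 0
Quadratic formula (positive root): μ = [λ + √(λ² + 4×14.46098)]/2
Discriminant: 59.29 + 4×14.46098 = 117.1339, √117.1339 = 10.8228
μ ≥ (7.7 + 10.8228)/2 = 9.2614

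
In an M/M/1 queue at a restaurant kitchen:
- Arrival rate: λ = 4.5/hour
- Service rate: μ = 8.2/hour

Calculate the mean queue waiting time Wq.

First, compute utilization: ρ = λ/μ = 4.5/8.2 = 0.5488
For M/M/1: Wq = λ/(μ(μ-λ))
Wq = 4.5/(8.2 × (8.2-4.5))
Wq = 4.5/(8.2 × 3.70)
Wq = 0.1483 hours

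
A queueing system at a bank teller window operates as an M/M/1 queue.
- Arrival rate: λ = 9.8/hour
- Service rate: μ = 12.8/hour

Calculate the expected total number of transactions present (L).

ρ = λ/μ = 9.8/12.8 = 0.7656
For M/M/1: L = λ/(μ-λ)
L = 9.8/(12.8-9.8) = 9.8/3.00
L = 3.2667 transactions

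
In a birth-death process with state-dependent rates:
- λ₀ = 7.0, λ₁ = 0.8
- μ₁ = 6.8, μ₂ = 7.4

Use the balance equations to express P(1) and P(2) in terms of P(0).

Balance equations:
State 0: λ₀P₀ = μ₁P₁ → P₁ = (λ₀/μ₁)P₀ = (7.0/6.8)P₀ = 1.0294P₀
State 1: P₂ = (λ₀λ₁)/(μ₁μ₂)P₀ = (7.0×0.8)/(6.8×7.4)P₀ = 0.1113P₀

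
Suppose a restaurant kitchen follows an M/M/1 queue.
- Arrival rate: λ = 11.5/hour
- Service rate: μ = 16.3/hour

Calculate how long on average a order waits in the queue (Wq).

First, compute utilization: ρ = λ/μ = 11.5/16.3 = 0.7055
For M/M/1: Wq = λ/(μ(μ-λ))
Wq = 11.5/(16.3 × (16.3-11.5))
Wq = 11.5/(16.3 × 4.80)
Wq = 0.1470 hours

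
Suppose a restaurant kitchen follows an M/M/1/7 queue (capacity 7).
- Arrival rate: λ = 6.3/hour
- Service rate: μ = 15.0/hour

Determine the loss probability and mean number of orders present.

ρ = λ/μ = 6.3/15.0 = 0.4200
P₀ = (1-ρ)/(1-ρ^(K+1)) = (1-0.4200)/(1-0.4200^8) = 0.5800/0.9990 = 0.5806
P_K = P₀×ρ^K = 0.5806 × 0.4200^7 = 0.5806 × 0.002305 = 0.001338
Blocking probability P_7 = 0.001338 (0.13%)
L = ρ[1 - (K+1)ρ^K + Kρ^(K+1)] / [(1-ρ)(1-ρ^(K+1))]
L = 0.4200 × (1 - 8×0.002305 + 7×0.0009683) / ((1 - 0.4200) × (1 - 0.0009683)) = 0.7164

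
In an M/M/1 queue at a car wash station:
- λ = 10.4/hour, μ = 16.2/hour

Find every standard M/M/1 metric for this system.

Step 1: ρ = λ/μ = 10.4/16.2 = 0.6420
Step 2: L = λ/(μ-λ) = 10.4/5.80 = 1.7931
Step 3: Lq = λ²/(μ(μ-λ)) = 108.16/(16.2×5.80) = 1.1511
Step 4: W = 1/(μ-λ) = 1/5.80 = 0.17241
Step 5: Wq = λ/(μ(μ-λ)) = 10.4/(16.2×5.80) = 0.1107
Step 6: P(0) = 1-ρ = 0.3580
Verify: L = λW = 10.4×0.17241 = 1.7931 ✔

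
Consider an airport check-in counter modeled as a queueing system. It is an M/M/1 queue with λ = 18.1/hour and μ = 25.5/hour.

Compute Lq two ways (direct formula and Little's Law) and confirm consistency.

Method 1 (direct): Lq = λ²/(μ(μ-λ)) = 327.61/(25.5 × 7.40) = 1.7361

Method 2 (Little's Law):
W = 1/(μ-λ) = 1/7.40 = 0.135135
Wq = W - 1/μ = 0.135135 - 0.0392157 = 0.095919
Lq = λWq = 18.1 × 0.095919 = 1.7361 ✔ (matches Method 1)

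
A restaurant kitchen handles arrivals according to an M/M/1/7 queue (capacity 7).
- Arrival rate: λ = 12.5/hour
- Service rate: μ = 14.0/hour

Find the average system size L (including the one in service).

ρ = λ/μ = 12.5/14.0 = 0.892857
P₀ = (1-ρ)/(1-ρ^(K+1)) = (1-0.892857)/(1-0.892857^8) = 0.1071/0.5961 = 0.1797
P_K = P₀×ρ^K = 0.17973 × 0.892857^7 = 0.17973 × 0.45235 = 0.08130
L = ρ[1 - (K+1)ρ^K + Kρ^(K+1)] / [(1-ρ)(1-ρ^(K+1))]
L = 0.892857 × (1 - 8×0.452349 + 7×0.403883) / ((1 - 0.892857) × (1 - 0.403883)) = 2.9131 orders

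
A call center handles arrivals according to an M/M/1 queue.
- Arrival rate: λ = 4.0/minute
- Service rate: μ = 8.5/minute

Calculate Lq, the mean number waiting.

ρ = λ/μ = 4.0/8.5 = 0.4706
For M/M/1: Lq = λ²/(μ(μ-λ))
Lq = 16.00/(8.5 × 4.50)
Lq = 0.4183 calls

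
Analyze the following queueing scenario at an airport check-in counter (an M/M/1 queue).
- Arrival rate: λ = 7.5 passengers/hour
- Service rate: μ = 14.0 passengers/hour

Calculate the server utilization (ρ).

Server utilization: ρ = λ/μ
ρ = 7.5/14.0 = 0.5357
The server is busy 53.57% of the time.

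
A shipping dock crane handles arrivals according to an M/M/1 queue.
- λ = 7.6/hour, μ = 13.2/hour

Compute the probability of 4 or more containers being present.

ρ = λ/μ = 7.6/13.2 = 0.5758
P(N ≥ n) = ρⁿ
P(N ≥ 4) = 0.5758^4
P(N ≥ 4) = 0.1099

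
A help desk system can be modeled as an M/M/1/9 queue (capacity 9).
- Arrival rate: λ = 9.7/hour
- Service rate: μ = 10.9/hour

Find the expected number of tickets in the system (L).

ρ = λ/μ = 9.7/10.9 = 0.88991
P₀ = (1-ρ)/(1-ρ^(K+1)) = (1-0.88991)/(1-0.88991^10) = 0.1101/0.6885 = 0.1599
P_K = P₀×ρ^K = 0.15990 × 0.88991^9 = 0.15990 × 0.35004 = 0.05597
L = ρ[1 - (K+1)ρ^K + Kρ^(K+1)] / [(1-ρ)(1-ρ^(K+1))]
L = 0.88991 × (1 - 10×0.350038 + 9×0.311502) / ((1 - 0.88991) × (1 - 0.311502)) = 3.5591 tickets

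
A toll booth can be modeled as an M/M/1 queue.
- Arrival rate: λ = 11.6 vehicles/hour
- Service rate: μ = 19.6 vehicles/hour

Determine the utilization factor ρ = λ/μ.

Server utilization: ρ = λ/μ
ρ = 11.6/19.6 = 0.5918
The server is busy 59.18% of the time.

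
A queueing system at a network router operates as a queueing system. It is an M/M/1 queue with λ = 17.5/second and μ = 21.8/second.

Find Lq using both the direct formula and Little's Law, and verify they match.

Method 1 (direct): Lq = λ²/(μ(μ-λ)) = 306.25/(21.8 × 4.30) = 3.2670

Method 2 (Little's Law):
W = 1/(μ-λ) = 1/4.30 = 0.2325581
Wq = W - 1/μ = 0.2325581 - 0.04587156 = 0.186687
Lq = λWq = 17.5 × 0.186687 = 3.2670 ✔ (matches Method 1)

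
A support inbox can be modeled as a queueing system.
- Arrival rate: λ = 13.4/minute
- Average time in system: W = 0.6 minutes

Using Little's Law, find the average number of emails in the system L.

Little's Law: L = λW
L = 13.4 × 0.6 = 8.0400 emails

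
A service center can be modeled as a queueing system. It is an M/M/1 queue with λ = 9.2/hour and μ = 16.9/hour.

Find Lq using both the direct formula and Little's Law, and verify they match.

Method 1 (direct): Lq = λ²/(μ(μ-λ)) = 84.64/(16.9 × 7.70) = 0.6504

Method 2 (Little's Law):
W = 1/(μ-λ) = 1/7.70 = 0.12987
Wq = W - 1/μ = 0.12987 - 0.059172 = 0.07070
Lq = λWq = 9.2 × 0.07070 = 0.6504 ✔ (matches Method 1)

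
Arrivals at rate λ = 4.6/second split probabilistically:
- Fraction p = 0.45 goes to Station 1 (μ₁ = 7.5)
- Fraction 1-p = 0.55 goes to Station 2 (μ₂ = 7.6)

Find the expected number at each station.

Effective rates: λ₁ = 4.6×0.45 = 2.07, λ₂ = 4.6×0.55 = 2.53
Station 1: ρ₁ = 2.07/7.5 = 0.2760, L₁ = ρ₁/(1-ρ₁) = 0.2760/(1-0.2760) = 0.3812
Station 2: ρ₂ = 2.53/7.6 = 0.3329, L₂ = ρ₂/(1-ρ₂) = 0.3329/(1-0.3329) = 0.4990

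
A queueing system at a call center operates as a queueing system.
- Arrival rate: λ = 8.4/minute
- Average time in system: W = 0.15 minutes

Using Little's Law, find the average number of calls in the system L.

Little's Law: L = λW
L = 8.4 × 0.15 = 1.2600 calls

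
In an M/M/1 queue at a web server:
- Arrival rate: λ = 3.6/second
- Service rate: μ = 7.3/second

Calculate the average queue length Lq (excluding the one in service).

ρ = λ/μ = 3.6/7.3 = 0.4932
For M/M/1: Lq = λ²/(μ(μ-λ))
Lq = 12.96/(7.3 × 3.70)
Lq = 0.4798 requests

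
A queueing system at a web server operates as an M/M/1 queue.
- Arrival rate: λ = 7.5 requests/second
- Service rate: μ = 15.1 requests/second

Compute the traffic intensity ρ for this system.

Server utilization: ρ = λ/μ
ρ = 7.5/15.1 = 0.4967
The server is busy 49.67% of the time.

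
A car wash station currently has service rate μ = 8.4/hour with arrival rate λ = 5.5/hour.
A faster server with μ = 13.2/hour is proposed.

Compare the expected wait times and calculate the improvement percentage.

System 1: ρ₁ = 5.5/8.4 = 0.6548, W₁ = 1/(8.4-5.5) = 0.34483
System 2: ρ₂ = 5.5/13.2 = 0.4167, W₂ = 1/(13.2-5.5) = 0.12987
Improvement: (W₁-W₂)/W₁ = (0.34483-0.12987)/0.34483 = 62.34%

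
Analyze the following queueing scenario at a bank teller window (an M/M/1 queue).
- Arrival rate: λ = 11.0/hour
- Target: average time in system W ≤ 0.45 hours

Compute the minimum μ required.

For M/M/1: W = 1/(μ-λ)
Need W ≤ 0.45, so 1/(μ-λ) ≤ 0.45
μ - λ ≥ 1/0.45 = 2.2222
μ ≥ 11.0 + 2.2222 = 13.2222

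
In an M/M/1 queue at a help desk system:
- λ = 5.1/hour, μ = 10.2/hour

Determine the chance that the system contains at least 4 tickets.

ρ = λ/μ = 5.1/10.2 = 0.5000
P(N ≥ n) = ρⁿ
P(N ≥ 4) = 0.5000^4
P(N ≥ 4) = 0.06250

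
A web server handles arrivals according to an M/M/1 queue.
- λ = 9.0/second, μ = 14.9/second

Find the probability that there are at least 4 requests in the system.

ρ = λ/μ = 9.0/14.9 = 0.6040
P(N ≥ n) = ρⁿ
P(N ≥ 4) = 0.6040^4
P(N ≥ 4) = 0.1331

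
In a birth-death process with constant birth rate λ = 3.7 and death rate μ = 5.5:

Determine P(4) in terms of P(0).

For constant rates: P(n)/P(0) = (λ/μ)^n
P(4)/P(0) = (3.7/5.5)^4 = 0.6727^4 = 0.2048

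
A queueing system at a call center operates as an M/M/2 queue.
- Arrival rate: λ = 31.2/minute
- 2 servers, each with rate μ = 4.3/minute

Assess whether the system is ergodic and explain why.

Stability requires ρ = λ/(cμ) < 1
ρ = 31.2/(2 × 4.3) = 31.2/8.60 = 3.6279
Since 3.6279 ≥ 1, the system is UNSTABLE.
Need c > λ/μ = 31.2/4.3 = 7.26.
Minimum servers needed: c = 8.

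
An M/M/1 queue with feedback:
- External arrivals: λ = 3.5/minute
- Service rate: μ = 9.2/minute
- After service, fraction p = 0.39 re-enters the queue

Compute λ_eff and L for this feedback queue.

Effective arrival rate: λ_eff = λ/(1-p) = 3.5/(1-0.39) = 3.5/0.61 = 5.7377
ρ = λ_eff/μ = 5.7377/9.2 = 0.62366
L = ρ/(1-ρ) = 0.62366/(1-0.62366) = 1.6572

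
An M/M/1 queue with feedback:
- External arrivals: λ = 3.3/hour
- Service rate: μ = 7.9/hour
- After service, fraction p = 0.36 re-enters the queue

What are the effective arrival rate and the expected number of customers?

Effective arrival rate: λ_eff = λ/(1-p) = 3.3/(1-0.36) = 3.3/0.64 = 5.15625
ρ = λ_eff/μ = 5.15625/7.9 = 0.65269
L = ρ/(1-ρ) = 0.65269/(1-0.65269) = 1.8793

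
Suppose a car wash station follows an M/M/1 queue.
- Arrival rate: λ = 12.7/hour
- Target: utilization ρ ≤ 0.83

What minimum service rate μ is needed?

ρ = λ/μ, so μ = λ/ρ
μ ≥ 12.7/0.83 = 15.3012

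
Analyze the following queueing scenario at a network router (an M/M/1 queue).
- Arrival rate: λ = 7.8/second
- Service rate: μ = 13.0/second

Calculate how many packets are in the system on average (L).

ρ = λ/μ = 7.8/13.0 = 0.6000
For M/M/1: L = λ/(μ-λ)
L = 7.8/(13.0-7.8) = 7.8/5.20
L = 1.5000 packets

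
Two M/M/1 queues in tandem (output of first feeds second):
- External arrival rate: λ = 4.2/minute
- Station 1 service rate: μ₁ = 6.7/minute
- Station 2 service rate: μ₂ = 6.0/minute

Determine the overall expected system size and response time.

By Jackson's theorem, each station behaves as independent M/M/1.
Station 1: ρ₁ = 4.2/6.7 = 0.6269, L₁ = ρ₁/(1-ρ₁) = λ/(μ₁-λ) = 4.2/2.50 = 1.68000
Station 2: ρ₂ = 4.2/6.0 = 0.7000, L₂ = ρ₂/(1-ρ₂) = λ/(μ₂-λ) = 4.2/1.80 = 2.33333
Total: L = L₁ + L₂ = 1.68000 + 2.33333 = 4.01333
W = L/λ = 4.01333/4.2 = 0.9556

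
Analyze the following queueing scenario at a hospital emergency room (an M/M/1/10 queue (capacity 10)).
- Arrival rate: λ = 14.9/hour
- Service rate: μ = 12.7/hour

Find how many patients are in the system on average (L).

ρ = λ/μ = 14.9/12.7 = 1.173228
P₀ = (1-ρ)/(1-ρ^(K+1)) = (1-1.173228)/(1-1.173228^11) = -0.1732/-4.7970 = 0.03611
P_K = P₀×ρ^K = 0.03611 × 1.173228^10 = 0.03611 × 4.9411 = 0.1784
L = ρ[1 - (K+1)ρ^K + Kρ^(K+1)] / [(1-ρ)(1-ρ^(K+1))]
L = 1.173228 × (1 - 11×4.941106 + 10×5.797044) / ((1 - 1.173228) × (1 - 5.797044)) = 6.5203 patients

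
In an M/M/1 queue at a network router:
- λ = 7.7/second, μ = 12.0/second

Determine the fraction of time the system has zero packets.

ρ = λ/μ = 7.7/12.0 = 0.6417
P(0) = 1 - ρ = 1 - 0.6417 = 0.3583
The server is idle 35.83% of the time.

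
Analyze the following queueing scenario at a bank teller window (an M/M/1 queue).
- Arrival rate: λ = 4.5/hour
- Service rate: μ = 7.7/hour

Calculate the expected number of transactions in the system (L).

ρ = λ/μ = 4.5/7.7 = 0.5844
For M/M/1: L = λ/(μ-λ)
L = 4.5/(7.7-4.5) = 4.5/3.20
L = 1.4062 transactions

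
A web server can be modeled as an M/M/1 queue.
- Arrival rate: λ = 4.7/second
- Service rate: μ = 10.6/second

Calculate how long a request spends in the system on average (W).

First, compute utilization: ρ = λ/μ = 4.7/10.6 = 0.4434
For M/M/1: W = 1/(μ-λ)
W = 1/(10.6-4.7) = 1/5.90
W = 0.1695 seconds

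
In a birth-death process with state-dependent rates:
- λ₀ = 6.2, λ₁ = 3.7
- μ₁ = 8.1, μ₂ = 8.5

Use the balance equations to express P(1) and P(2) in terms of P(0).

Balance equations:
State 0: λ₀P₀ = μ₁P₁ → P₁ = (λ₀/μ₁)P₀ = (6.2/8.1)P₀ = 0.7654P₀
State 1: P₂ = (λ₀λ₁)/(μ₁μ₂)P₀ = (6.2×3.7)/(8.1×8.5)P₀ = 0.3332P₀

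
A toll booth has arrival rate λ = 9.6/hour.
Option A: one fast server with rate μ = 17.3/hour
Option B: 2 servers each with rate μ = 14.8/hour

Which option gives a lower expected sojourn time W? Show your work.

Option A: single server μ = 17.3 (M/M/1)
  ρ_A = 9.6/17.3 = 0.5549
  W_A = 1/(μ-λ) = 1/(17.3-9.6) = 1/7.70 = 0.1299

Option B: 2 servers μ = 14.8 (M/M/2)
  ρ_B = λ/(cμ) = 9.6/(2×14.8) = 0.3243
  Offered load a = λ/μ = cρ = 9.6/14.8 = 0.6486
  P₀ = [ Σₙ₌₀^1 aⁿ/n! + a^2/(2!(1-ρ)) ]⁻¹
  Σ = a^0/0! + a^1/1! = 1.0000 + 0.6486 = 1.6486
  a^2/(2!(1-ρ)) = 0.42075/(2 × 0.67568) = 0.3114
  P₀ = 1/(1.6486 + 0.3114) = 0.5102
  Lq = P₀·a^2·ρ / (2!(1-ρ)²) = 0.51020 × 0.42075 × 0.32432 / (2 × 0.45654) = 0.07625
  Wq_B = Lq/λ = 0.07625/9.6 = 0.007943
  W_B = Wq_B + 1/μ = 0.007943 + 0.06757 = 0.07551

Since W_B = 0.07551 < W_A = 0.1299, Option B (multiple servers) has the shorter time in system.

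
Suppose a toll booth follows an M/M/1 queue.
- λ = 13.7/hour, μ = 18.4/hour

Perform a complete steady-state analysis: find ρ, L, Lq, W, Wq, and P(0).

Step 1: ρ = λ/μ = 13.7/18.4 = 0.7446
Step 2: L = λ/(μ-λ) = 13.7/4.70 = 2.9149
Step 3: Lq = λ²/(μ(μ-λ)) = 187.69/(18.4×4.70) = 2.1703
Step 4: W = 1/(μ-λ) = 1/4.70 = 0.21277
Step 5: Wq = λ/(μ(μ-λ)) = 13.7/(18.4×4.70) = 0.1584
Step 6: P(0) = 1-ρ = 0.2554
Verify: L = λW = 13.7×0.21277 = 2.9149 ✔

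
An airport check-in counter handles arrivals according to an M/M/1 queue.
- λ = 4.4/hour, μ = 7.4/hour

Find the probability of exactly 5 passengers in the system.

ρ = λ/μ = 4.4/7.4 = 0.5946
P(n) = (1-ρ)ρⁿ
P(5) = (1-0.5946) × 0.5946^5
P(5) = 0.4054 × 0.07432
P(5) = 0.03013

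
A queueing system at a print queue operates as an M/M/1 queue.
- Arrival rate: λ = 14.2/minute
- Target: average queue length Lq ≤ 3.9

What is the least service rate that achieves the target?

For M/M/1: Lq = λ²/(μ(μ-λ))
Need Lq ≤ 3.9, i.e. μ(μ-λ) ≥ λ²/3.9
μ² - 14.2μ - 201.64/3.9 ≥ 0  →  μ² - 14.2μ - 51.702564 ≥ 0
Quadratic formula (positive root): μ = [λ + √(λ² + 4×51.702564)]/2
Discriminant: 201.64 + 4×51.702564 = 408.4503, √408.4503 = 20.2102
μ ≥ (14.2 + 20.2102)/2 = 17.2051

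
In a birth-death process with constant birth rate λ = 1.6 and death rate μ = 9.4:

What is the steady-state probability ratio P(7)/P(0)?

For constant rates: P(n)/P(0) = (λ/μ)^n
P(7)/P(0) = (1.6/9.4)^7 = 0.17021^7 = 0.000004139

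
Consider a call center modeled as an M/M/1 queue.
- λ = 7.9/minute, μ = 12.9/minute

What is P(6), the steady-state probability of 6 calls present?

ρ = λ/μ = 7.9/12.9 = 0.6124
P(n) = (1-ρ)ρⁿ
P(6) = (1-0.6124) × 0.6124^6
P(6) = 0.3876 × 0.05275
P(6) = 0.02045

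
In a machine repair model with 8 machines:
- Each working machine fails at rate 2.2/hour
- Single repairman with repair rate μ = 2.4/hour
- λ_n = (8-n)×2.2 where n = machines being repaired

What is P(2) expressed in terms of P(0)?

P(2)/P(0) = ∏_{i=0}^{2-1} λ_i/μ_{i+1}
= (8-0)×2.2/2.4 × (8-1)×2.2/2.4
= 47.0556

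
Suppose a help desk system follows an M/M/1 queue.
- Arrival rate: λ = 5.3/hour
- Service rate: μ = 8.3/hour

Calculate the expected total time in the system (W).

First, compute utilization: ρ = λ/μ = 5.3/8.3 = 0.6386
For M/M/1: W = 1/(μ-λ)
W = 1/(8.3-5.3) = 1/3.00
W = 0.3333 hours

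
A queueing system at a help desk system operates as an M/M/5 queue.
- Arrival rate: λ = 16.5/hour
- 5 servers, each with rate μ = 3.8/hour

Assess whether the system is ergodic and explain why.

Stability requires ρ = λ/(cμ) < 1
ρ = 16.5/(5 × 3.8) = 16.5/19.00 = 0.8684
Since 0.8684 < 1, the system is STABLE.
The servers are busy 86.84% of the time.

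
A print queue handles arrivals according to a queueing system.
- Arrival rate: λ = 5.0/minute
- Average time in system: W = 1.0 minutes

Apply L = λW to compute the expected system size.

Little's Law: L = λW
L = 5.0 × 1.0 = 5.0000 jobs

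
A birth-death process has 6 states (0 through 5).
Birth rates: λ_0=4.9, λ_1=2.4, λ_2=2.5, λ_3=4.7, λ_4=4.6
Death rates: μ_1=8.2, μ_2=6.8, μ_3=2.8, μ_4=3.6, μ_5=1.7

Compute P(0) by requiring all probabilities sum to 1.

Ratios P(n)/P(0) = (λ₀···λₙ₋₁)/(μ₁···μₙ):
P(1)/P(0) = (4.9)/(8.2) = 0.5976
P(2)/P(0) = (4.9×2.4)/(8.2×6.8) = 0.2109
P(3)/P(0) = (4.9×2.4×2.5)/(8.2×6.8×2.8) = 0.1883
P(4)/P(0) = (4.9×2.4×2.5×4.7)/(8.2×6.8×2.8×3.6) = 0.2458
P(5)/P(0) = (4.9×2.4×2.5×4.7×4.6)/(8.2×6.8×2.8×3.6×1.7) = 0.6652

Normalization: ∑ P(n) = 1
P(0) × (1.0000 + 0.5976 + 0.2109 + 0.1883 + 0.2458 + 0.6652) = 1
P(0) × 2.9078 = 1
P(0) = 1/2.9078 = 0.3439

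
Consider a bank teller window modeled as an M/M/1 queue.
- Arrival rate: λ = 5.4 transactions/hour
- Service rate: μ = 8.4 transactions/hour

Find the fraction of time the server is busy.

Server utilization: ρ = λ/μ
ρ = 5.4/8.4 = 0.6429
The server is busy 64.29% of the time.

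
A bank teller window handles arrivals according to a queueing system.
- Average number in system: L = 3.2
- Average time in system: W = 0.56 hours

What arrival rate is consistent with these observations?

Little's Law: L = λW, so λ = L/W
λ = 3.2/0.56 = 5.7143 transactions/hour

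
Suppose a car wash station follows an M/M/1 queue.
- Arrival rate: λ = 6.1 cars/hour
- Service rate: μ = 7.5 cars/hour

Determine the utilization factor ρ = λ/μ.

Server utilization: ρ = λ/μ
ρ = 6.1/7.5 = 0.8133
The server is busy 81.33% of the time.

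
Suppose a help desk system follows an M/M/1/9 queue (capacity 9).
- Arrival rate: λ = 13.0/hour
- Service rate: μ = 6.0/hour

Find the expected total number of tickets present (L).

ρ = λ/μ = 13.0/6.0 = 2.16667
P₀ = (1-ρ)/(1-ρ^(K+1)) = (1-2.16667)/(1-2.16667^10) = -1.1667/-2278.9625 = 0.0005119
P_K = P₀×ρ^K = 0.0005119 × 2.16667^9 = 0.0005119 × 1052.2888 = 0.5387
L = ρ[1 - (K+1)ρ^K + Kρ^(K+1)] / [(1-ρ)(1-ρ^(K+1))]
L = 2.16667 × (1 - 10×1052.2888 + 9×2279.9625) / ((1 - 2.16667) × (1 - 2279.9625)) = 8.1472 tickets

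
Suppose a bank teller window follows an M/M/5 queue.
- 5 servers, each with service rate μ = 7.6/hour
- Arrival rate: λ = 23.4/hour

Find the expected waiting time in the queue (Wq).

Traffic intensity: ρ = λ/(cμ) = 23.4/(5×7.6) = 0.6158
Since ρ = 0.6158 < 1, system is stable.
Offered load a = λ/μ = cρ = 23.4/7.6 = 3.0789
P₀ = [ Σₙ₌₀^4 aⁿ/n! + a^5/(5!(1-ρ)) ]⁻¹
Σ = a^0/0! + a^1/1! + a^2/2! + a^3/3! + a^4/4! = 1.0000 + 3.0789 + 4.7400 + 4.8647 + 3.7445 = 17.4281
a^5/(5!(1-ρ)) = 276.7014/(120 × 0.38421) = 6.0015
P₀ = 1/(17.4281 + 6.0015) = 0.04268
Lq = P₀·a^5·ρ / (5!(1-ρ)²) = 0.042681 × 276.7014 × 0.61579 / (120 × 0.14762) = 0.4105
Wq = Lq/λ = 0.4105/23.4 = 0.01754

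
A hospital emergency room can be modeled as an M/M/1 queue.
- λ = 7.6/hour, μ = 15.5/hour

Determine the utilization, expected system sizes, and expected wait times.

Step 1: ρ = λ/μ = 7.6/15.5 = 0.4903
Step 2: L = λ/(μ-λ) = 7.6/7.90 = 0.9620
Step 3: Lq = λ²/(μ(μ-λ)) = 57.76/(15.5×7.90) = 0.4717
Step 4: W = 1/(μ-λ) = 1/7.90 = 0.12658
Step 5: Wq = λ/(μ(μ-λ)) = 7.6/(15.5×7.90) = 0.06207
Step 6: P(0) = 1-ρ = 0.5097
Verify: L = λW = 7.6×0.12658 = 0.9620 ✔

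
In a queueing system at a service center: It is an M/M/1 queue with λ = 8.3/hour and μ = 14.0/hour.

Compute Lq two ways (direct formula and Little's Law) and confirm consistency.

Method 1 (direct): Lq = λ²/(μ(μ-λ)) = 68.89/(14.0 × 5.70) = 0.8633

Method 2 (Little's Law):
W = 1/(μ-λ) = 1/5.70 = 0.17544
Wq = W - 1/μ = 0.17544 - 0.071429 = 0.10401
Lq = λWq = 8.3 × 0.10401 = 0.8633 ✔ (matches Method 1)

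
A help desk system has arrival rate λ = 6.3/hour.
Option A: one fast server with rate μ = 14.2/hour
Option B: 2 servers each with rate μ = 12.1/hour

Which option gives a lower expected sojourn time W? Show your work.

Option A: single server μ = 14.2 (M/M/1)
  ρ_A = 6.3/14.2 = 0.4437
  W_A = 1/(μ-λ) = 1/(14.2-6.3) = 1/7.90 = 0.1266

Option B: 2 servers μ = 12.1 (M/M/2)
  ρ_B = λ/(cμ) = 6.3/(2×12.1) = 0.2603
  Offered load a = λ/μ = cρ = 6.3/12.1 = 0.5207
  P₀ = [ Σₙ₌₀^1 aⁿ/n! + a^2/(2!(1-ρ)) ]⁻¹
  Σ = a^0/0! + a^1/1! = 1.0000 + 0.5207 = 1.5207
  a^2/(2!(1-ρ)) = 0.2711/(2 × 0.7397) = 0.1832
  P₀ = 1/(1.5207 + 0.1832) = 0.5869
  Lq = P₀·a^2·ρ / (2!(1-ρ)²) = 0.5869 × 0.2711 × 0.2603 / (2 × 0.5471) = 0.03785
  Wq_B = Lq/λ = 0.03785/6.3 = 0.006008
  W_B = Wq_B + 1/μ = 0.006008 + 0.08264 = 0.08865

Since W_B = 0.08865 < W_A = 0.1266, Option B (multiple servers) has the shorter time in system.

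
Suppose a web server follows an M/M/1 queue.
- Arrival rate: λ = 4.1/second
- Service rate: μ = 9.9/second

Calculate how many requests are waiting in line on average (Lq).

ρ = λ/μ = 4.1/9.9 = 0.4141
For M/M/1: Lq = λ²/(μ(μ-λ))
Lq = 16.81/(9.9 × 5.80)
Lq = 0.2928 requests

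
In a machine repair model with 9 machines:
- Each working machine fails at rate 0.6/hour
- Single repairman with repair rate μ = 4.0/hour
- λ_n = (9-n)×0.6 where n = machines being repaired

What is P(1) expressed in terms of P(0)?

P(1)/P(0) = ∏_{i=0}^{1-1} λ_i/μ_{i+1}
= (9-0)×0.6/4.0
= 1.3500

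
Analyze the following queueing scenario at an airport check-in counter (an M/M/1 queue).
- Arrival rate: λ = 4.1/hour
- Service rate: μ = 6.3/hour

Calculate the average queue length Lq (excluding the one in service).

ρ = λ/μ = 4.1/6.3 = 0.6508
For M/M/1: Lq = λ²/(μ(μ-λ))
Lq = 16.81/(6.3 × 2.20)
Lq = 1.2128 passengers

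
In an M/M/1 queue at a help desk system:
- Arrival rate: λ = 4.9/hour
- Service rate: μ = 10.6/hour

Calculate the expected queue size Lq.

ρ = λ/μ = 4.9/10.6 = 0.4623
For M/M/1: Lq = λ²/(μ(μ-λ))
Lq = 24.01/(10.6 × 5.70)
Lq = 0.3974 tickets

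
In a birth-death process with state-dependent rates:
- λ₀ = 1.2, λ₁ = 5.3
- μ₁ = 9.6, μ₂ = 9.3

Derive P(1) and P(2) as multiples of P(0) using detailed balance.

Balance equations:
State 0: λ₀P₀ = μ₁P₁ → P₁ = (λ₀/μ₁)P₀ = (1.2/9.6)P₀ = 0.1250P₀
State 1: P₂ = (λ₀λ₁)/(μ₁μ₂)P₀ = (1.2×5.3)/(9.6×9.3)P₀ = 0.07124P₀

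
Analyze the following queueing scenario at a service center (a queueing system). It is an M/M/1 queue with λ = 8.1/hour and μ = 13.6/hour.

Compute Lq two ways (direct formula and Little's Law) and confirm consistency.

Method 1 (direct): Lq = λ²/(μ(μ-λ)) = 65.61/(13.6 × 5.50) = 0.8771

Method 2 (Little's Law):
W = 1/(μ-λ) = 1/5.50 = 0.18182
Wq = W - 1/μ = 0.18182 - 0.073529 = 0.10829
Lq = λWq = 8.1 × 0.10829 = 0.8771 ✔ (matches Method 1)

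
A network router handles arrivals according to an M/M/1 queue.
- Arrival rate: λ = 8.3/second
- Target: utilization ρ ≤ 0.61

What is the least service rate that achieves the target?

ρ = λ/μ, so μ = λ/ρ
μ ≥ 8.3/0.61 = 13.6066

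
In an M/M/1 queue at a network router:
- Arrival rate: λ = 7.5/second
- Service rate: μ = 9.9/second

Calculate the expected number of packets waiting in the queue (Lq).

ρ = λ/μ = 7.5/9.9 = 0.7576
For M/M/1: Lq = λ²/(μ(μ-λ))
Lq = 56.25/(9.9 × 2.40)
Lq = 2.3674 packets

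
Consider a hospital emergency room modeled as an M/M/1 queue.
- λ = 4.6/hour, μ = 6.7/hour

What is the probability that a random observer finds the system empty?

ρ = λ/μ = 4.6/6.7 = 0.6866
P(0) = 1 - ρ = 1 - 0.6866 = 0.3134
The server is idle 31.34% of the time.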